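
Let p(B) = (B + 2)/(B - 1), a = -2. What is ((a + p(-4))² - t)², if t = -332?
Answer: 69956496/625 ≈ 1.1193e+5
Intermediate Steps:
p(B) = (2 + B)/(-1 + B)
((a + p(-4))² - t)² = ((-2 + (2 - 4)/(-1 - 4))² - 1*(-332))² = ((-2 - 2/(-5))² + 332)² = ((-2 - ⅕*(-2))² + 332)² = ((-2 + ⅖)² + 332)² = ((-8/5)² + 332)² = (64/25 + 332)² = (8364/25)² = 69956496/625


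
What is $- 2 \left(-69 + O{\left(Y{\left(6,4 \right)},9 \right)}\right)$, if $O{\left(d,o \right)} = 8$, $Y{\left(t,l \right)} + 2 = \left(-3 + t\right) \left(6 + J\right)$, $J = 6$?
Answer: $122$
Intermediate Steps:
$Y{\left(t,l \right)} = -38 + 12 t$ ($Y{\left(t,l \right)} = -2 + \left(-3 + t\right) \left(6 + 6\right) = -2 + \left(-3 + t\right) 12 = -2 + \left(-36 + 12 t\right) = -38 + 12 t$)
$- 2 \left(-69 + O{\left(Y{\left(6,4 \right)},9 \right)}\right) = - 2 \left(-69 + 8\right) = \left(-2\right) \left(-61\right) = 122$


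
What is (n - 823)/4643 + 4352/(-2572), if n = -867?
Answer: -6138254/2985449 ≈ -2.0561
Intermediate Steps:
(n - 823)/4643 + 4352/(-2572) = (-867 - 823)/4643 + 4352/(-2572) = -1690*1/4643 + 4352*(-1/2572) = -1690/4643 - 1088/643 = -6138254/2985449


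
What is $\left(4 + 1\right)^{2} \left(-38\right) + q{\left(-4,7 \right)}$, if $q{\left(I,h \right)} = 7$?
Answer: $-943$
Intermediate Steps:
$\left(4 + 1\right)^{2} \left(-38\right) + q{\left(-4,7 \right)} = \left(4 + 1\right)^{2} \left(-38\right) + 7 = 5^{2} \left(-38\right) + 7 = 25 \left(-38\right) + 7 = -950 + 7 = -943$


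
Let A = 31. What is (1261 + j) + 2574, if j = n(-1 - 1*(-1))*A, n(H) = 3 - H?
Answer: 3928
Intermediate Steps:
j = 93 (j = (3 - (-1 - 1*(-1)))*31 = (3 - (-1 + 1))*31 = (3 - 1*0)*31 = (3 + 0)*31 = 3*31 = 93)
(1261 + j) + 2574 = (1261 + 93) + 2574 = 1354 + 2574 = 3928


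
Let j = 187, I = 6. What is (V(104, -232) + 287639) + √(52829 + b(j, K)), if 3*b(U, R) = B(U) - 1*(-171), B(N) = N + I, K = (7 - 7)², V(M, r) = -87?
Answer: 287552 + √476553/3 ≈ 2.8778e+5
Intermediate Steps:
K = 0 (K = 0² = 0)
B(N) = 6 + N (B(N) = N + 6 = 6 + N)
b(U, R) = 59 + U/3 (b(U, R) = ((6 + U) - 1*(-171))/3 = ((6 + U) + 171)/3 = (177 + U)/3 = 59 + U/3)
(V(104, -232) + 287639) + √(52829 + b(j, K)) = (-87 + 287639) + √(52829 + (59 + (⅓)*187)) = 287552 + √(52829 + (59 + 187/3)) = 287552 + √(52829 + 364/3) = 287552 + √(158851/3) = 287552 + √476553/3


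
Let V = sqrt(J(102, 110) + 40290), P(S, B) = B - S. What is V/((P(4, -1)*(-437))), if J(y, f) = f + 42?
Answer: sqrt(40442)/2185 ≈ 0.092038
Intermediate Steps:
J(y, f) = 42 + f
V = sqrt(40442) (V = sqrt((42 + 110) + 40290) = sqrt(152 + 40290) = sqrt(40442) ≈ 201.10)
V/((P(4, -1)*(-437))) = sqrt(40442)/(((-1 - 1*4)*(-437))) = sqrt(40442)/(((-1 - 4)*(-437))) = sqrt(40442)/((-5*(-437))) = sqrt(40442)/2185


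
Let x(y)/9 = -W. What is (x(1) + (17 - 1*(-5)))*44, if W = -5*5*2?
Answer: 20768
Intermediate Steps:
W = -50 (W = -25*2 = -50)
x(y) = 450 (x(y) = 9*(-1*(-50)) = 9*50 = 450)
(x(1) + (17 - 1*(-5)))*44 = (450 + (17 - 1*(-5)))*44 = (450 + (17 + 5))*44 = (450 + 22)*44 = 472*44 = 20768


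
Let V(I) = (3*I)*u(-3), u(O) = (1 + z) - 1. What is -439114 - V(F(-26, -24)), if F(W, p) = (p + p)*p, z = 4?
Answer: -452938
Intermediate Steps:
u(O) = 4 (u(O) = (1 + 4) - 1 = 5 - 1 = 4)
F(W, p) = 2*p² (F(W, p) = (2*p)*p = 2*p²)
V(I) = 12*I (V(I) = (3*I)*4 = 12*I)
-439114 - V(F(-26, -24)) = -439114 - 12*2*(-24)² = -439114 - 12*2*576 = -439114 - 12*1152 = -439114 - 1*13824 = -439114 - 13824 = -452938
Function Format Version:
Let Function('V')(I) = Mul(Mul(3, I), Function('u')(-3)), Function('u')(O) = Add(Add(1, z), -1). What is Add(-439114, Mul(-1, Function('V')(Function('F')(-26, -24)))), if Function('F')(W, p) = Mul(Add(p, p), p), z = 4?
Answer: -452938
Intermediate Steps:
Function('u')(O) = 4 (Function('u')(O) = Add(Add(1, 4), -1) = Add(5, -1) = 4)
Function('F')(W, p) = Mul(2, Pow(p, 2)) (Function('F')(W, p) = Mul(Mul(2, p), p) = Mul(2, Pow(p, 2)))
Function('V')(I) = Mul(12, I) (Function('V')(I) = Mul(Mul(3, I), 4) = Mul(12, I))
Add(-439114, Mul(-1, Function('V')(Function('F')(-26, -24)))) = Add(-439114, Mul(-1, Mul(12, Mul(2, Pow(-24, 2))))) = Add(-439114, Mul(-1, Mul(12, Mul(2, 576)))) = Add(-439114, Mul(-1, Mul(12, 1152))) = Add(-439114, Mul(-1, 13824)) = Add(-439114, -13824) = -452938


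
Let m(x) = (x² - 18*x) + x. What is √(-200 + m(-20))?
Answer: 6*√15 ≈ 23.238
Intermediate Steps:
m(x) = x² - 17*x
√(-200 + m(-20)) = √(-200 - 20*(-17 - 20)) = √(-200 - 20*(-37)) = √(-200 + 740) = √540 = 6*√15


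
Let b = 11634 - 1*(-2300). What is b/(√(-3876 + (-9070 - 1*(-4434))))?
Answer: -6967*I*√133/532 ≈ -151.03*I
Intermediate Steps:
b = 13934 (b = 11634 + 2300 = 13934)
b/(√(-3876 + (-9070 - 1*(-4434)))) = 13934/(√(-3876 + (-9070 - 1*(-4434)))) = 13934/(√(-3876 + (-9070 + 4434))) = 13934/(√(-3876 - 4636)) = 13934/(√(-8512)) = 13934/((8*I*√133)) = 13934*(-I*√133/1064) = -6967*I*√133/532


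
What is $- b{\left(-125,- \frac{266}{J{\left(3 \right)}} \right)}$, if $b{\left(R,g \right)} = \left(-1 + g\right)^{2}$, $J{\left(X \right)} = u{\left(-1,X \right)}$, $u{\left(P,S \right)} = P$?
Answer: $-70225$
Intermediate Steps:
$J{\left(X \right)} = -1$
$- b{\left(-125,- \frac{266}{J{\left(3 \right)}} \right)} = - \left(-1 - \frac{266}{-1}\right)^{2} = - \left(-1 - -266\right)^{2} = - \left(-1 + 266\right)^{2} = - 265^{2} = \left(-1\right) 70225 = -70225$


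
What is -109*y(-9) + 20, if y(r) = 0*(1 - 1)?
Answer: 20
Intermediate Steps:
y(r) = 0 (y(r) = 0*0 = 0)
-109*y(-9) + 20 = -109*0 + 20 = 0 + 20 = 20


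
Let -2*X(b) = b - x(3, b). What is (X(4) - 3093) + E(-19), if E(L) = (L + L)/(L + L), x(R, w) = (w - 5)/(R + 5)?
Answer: -49505/16 ≈ -3094.1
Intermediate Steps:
x(R, w) = (-5 + w)/(5 + R)
E(L) = 1 (E(L) = (2*L)/((2*L)) = (2*L)*(1/(2*L)) = 1)
X(b) = -5/16 - 7*b/16 (X(b) = -(b - (-5 + b)/(5 + 3))/2 = -(b - (-5 + b)/8)/2 = -(b - (-5/8 + b/8))/2 = -(b + (5/8 - b/8))/2 = -(5/8 + 7*b/8)/2 = -5/16 - 7*b/16)
(X(4) - 3093) + E(-19) = ((-5/16 - 7/16*4) - 3093) + 1 = ((-5/16 - 7/4) - 3093) + 1 = (-33/16 - 3093) + 1 = -49521/16 + 1 = -49505/16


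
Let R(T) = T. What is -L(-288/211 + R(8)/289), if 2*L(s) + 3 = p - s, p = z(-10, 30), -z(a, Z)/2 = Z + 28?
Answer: 7174957/121958 ≈ 58.831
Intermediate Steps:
z(a, Z) = -56 - 2*Z (z(a, Z) = -2*(Z + 28) = -2*(28 + Z) = -56 - 2*Z)
p = -116 (p = -56 - 2*30 = -56 - 60 = -116)
L(s) = -119/2 - s/2 (L(s) = -3/2 + (-116 - s)/2 = -3/2 + (-58 - s/2) = -119/2 - s/2)
-L(-288/211 + R(8)/289) = -(-119/2 - (-288/211 + 8/289)/2) = -(-119/2 - ½*(-81544/60979)) = -(-119/2 + 40772/60979) = -1*(-7174957/121958) = 7174957/121958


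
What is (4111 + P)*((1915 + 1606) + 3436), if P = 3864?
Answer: 55482075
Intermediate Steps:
(4111 + P)*((1915 + 1606) + 3436) = (4111 + 3864)*((1915 + 1606) + 3436) = 7975*(3521 + 3436) = 7975*6957 = 55482075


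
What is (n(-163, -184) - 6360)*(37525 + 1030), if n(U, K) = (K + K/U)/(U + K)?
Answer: -13868162250360/56561 ≈ -2.4519e+8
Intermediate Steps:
n(U, K) = (K + K/U)/(K + U)
(n(-163, -184) - 6360)*(37525 + 1030) = (-184*(1 - 163)/(-163*(-184 - 163)) - 6360)*(37525 + 1030) = (-184*(-1/163)*(-162)/(-347) - 6360)*38555 = (-184*(-1/163)*(-1/347)*(-162) - 6360)*38555 = (29808/56561 - 6360)*38555 = -359698152/56561*38555 = -13868162250360/56561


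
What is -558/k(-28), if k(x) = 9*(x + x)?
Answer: 31/28 ≈ 1.1071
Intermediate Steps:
k(x) = 18*x (k(x) = 9*(2*x) = 18*x)
-558/k(-28) = -558/(18*(-28)) = -558/(-504) = -558*(-1/504) = 31/28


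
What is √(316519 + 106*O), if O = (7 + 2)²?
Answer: √325105 ≈ 570.18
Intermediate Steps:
O = 81 (O = 9² = 81)
√(316519 + 106*O) = √(316519 + 106*81) = √(316519 + 8586) = √325105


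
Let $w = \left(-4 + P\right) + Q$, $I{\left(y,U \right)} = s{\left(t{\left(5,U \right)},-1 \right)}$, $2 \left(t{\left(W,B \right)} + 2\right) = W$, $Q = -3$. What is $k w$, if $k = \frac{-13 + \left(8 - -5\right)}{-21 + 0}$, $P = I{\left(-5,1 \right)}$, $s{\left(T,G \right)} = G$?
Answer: $0$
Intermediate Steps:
$t{\left(W,B \right)} = -2 + \frac{W}{2}$
$I{\left(y,U \right)} = -1$
$P = -1$
$w = -8$ ($w = \left(-4 - 1\right) - 3 = -5 - 3 = -8$)
$k = 0$ ($k = \frac{-13 + \left(8 + 5\right)}{-21} = \left(-13 + 13\right) \left(- \frac{1}{21}\right) = 0 \left(- \frac{1}{21}\right) = 0$)
$k w = 0 \left(-8\right) = 0$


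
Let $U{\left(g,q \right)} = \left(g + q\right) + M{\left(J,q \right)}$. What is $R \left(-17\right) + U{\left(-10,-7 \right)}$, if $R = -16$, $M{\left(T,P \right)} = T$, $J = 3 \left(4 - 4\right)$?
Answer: $255$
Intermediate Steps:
$J = 0$ ($J = 3 \cdot 0 = 0$)
$U{\left(g,q \right)} = g + q$ ($U{\left(g,q \right)} = \left(g + q\right) + 0 = g + q$)
$R \left(-17\right) + U{\left(-10,-7 \right)} = \left(-16\right) \left(-17\right) - 17 = 272 - 17 = 255$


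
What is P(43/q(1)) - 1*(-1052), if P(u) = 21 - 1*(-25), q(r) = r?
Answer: 1098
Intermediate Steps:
P(u) = 46 (P(u) = 21 + 25 = 46)
P(43/q(1)) - 1*(-1052) = 46 - 1*(-1052) = 46 + 1052 = 1098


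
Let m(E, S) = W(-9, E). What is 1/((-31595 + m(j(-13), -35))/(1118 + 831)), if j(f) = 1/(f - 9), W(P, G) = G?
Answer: -42878/695091 ≈ -0.061687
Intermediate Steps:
j(f) = 1/(-9 + f)
m(E, S) = E
1/((-31595 + m(j(-13), -35))/(1118 + 831)) = 1/((-31595 + 1/(-9 - 13))/(1118 + 831)) = 1/((-31595 + 1/(-22))/1949) = 1/((-31595 - 1/22)*(1/1949)) = 1/(-695091/22*1/1949) = 1/(-695091/42878) = -42878/695091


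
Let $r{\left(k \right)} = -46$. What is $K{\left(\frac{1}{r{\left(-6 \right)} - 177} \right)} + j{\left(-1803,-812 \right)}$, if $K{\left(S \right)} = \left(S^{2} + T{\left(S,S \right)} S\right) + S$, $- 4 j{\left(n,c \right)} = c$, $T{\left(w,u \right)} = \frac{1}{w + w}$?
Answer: $\frac{20239259}{99458} \approx 203.5$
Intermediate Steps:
$T{\left(w,u \right)} = \frac{1}{2 w}$
$j{\left(n,c \right)} = - \frac{c}{4}$
$K{\left(S \right)} = \frac{1}{2} + S + S^{2}$ ($K{\left(S \right)} = \left(S^{2} + \frac{1}{2 S} S\right) + S = \left(S^{2} + \frac{1}{2}\right) + S = \left(\frac{1}{2} + S^{2}\right) + S = \frac{1}{2} + S + S^{2}$)
$K{\left(\frac{1}{r{\left(-6 \right)} - 177} \right)} + j{\left(-1803,-812 \right)} = \left(\frac{1}{2} + \frac{1}{-46 - 177} + \left(\frac{1}{-46 - 177}\right)^{2}\right) - -203 = \left(\frac{1}{2} + \frac{1}{-223} + \left(\frac{1}{-223}\right)^{2}\right) + 203 = \left(\frac{1}{2} - \frac{1}{223} + \left(- \frac{1}{223}\right)^{2}\right) + 203 = \left(\frac{1}{2} - \frac{1}{223} + \frac{1}{49729}\right) + 203 = \frac{49285}{99458} + 203 = \frac{20239259}{99458}$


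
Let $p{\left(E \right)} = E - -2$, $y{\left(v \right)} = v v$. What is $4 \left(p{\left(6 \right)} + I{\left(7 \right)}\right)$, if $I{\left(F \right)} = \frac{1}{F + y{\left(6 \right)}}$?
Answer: $\frac{1380}{43} \approx 32.093$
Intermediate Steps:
$y{\left(v \right)} = v^{2}$
$I{\left(F \right)} = \frac{1}{36 + F}$ ($I{\left(F \right)} = \frac{1}{F + 6^{2}} = \frac{1}{F + 36} = \frac{1}{36 + F}$)
$p{\left(E \right)} = 2 + E$ ($p{\left(E \right)} = E + 2 = 2 + E$)
$4 \left(p{\left(6 \right)} + I{\left(7 \right)}\right) = 4 \left(\left(2 + 6\right) + \frac{1}{36 + 7}\right) = 4 \left(8 + \frac{1}{43}\right) = 4 \cdot \frac{345}{43} = \frac{1380}{43}$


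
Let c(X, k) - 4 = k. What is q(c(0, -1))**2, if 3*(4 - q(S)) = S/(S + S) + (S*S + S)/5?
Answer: 8281/900 ≈ 9.2011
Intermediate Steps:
c(X, k) = 4 + k
q(S) = 23/6 - S/15 - S**2/15 (q(S) = 4 - (S/(S + S) + (S*S + S)/5)/3 = 4 - (S/((2*S)) + (S**2 + S)*(1/5))/3 = 4 - (S*(1/(2*S)) + (S + S**2)*(1/5))/3 = 4 - (1/2 + (S/5 + S**2/5))/3 = 4 - (1/2 + S/5 + S**2/5)/3 = 4 + (-1/6 - S/15 - S**2/15) = 23/6 - S/15 - S**2/15)
q(c(0, -1))**2 = (23/6 - (4 - 1)/15 - (4 - 1)**2/15)**2 = (23/6 - 1/15*3 - 1/15*3**2)**2 = (23/6 - 1/5 - 1/15*9)**2 = (23/6 - 1/5 - 3/5)**2 = (91/30)**2 = 8281/900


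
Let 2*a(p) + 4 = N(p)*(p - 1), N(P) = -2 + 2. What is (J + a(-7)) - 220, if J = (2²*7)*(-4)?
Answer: -334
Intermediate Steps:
N(P) = 0
J = -112 (J = (4*7)*(-4) = 28*(-4) = -112)
a(p) = -2 (a(p) = -2 + (0*(p - 1))/2 = -2 + (0*(-1 + p))/2 = -2 + (½)*0 = -2 + 0 = -2)
(J + a(-7)) - 220 = (-112 - 2) - 220 = -114 - 220 = -334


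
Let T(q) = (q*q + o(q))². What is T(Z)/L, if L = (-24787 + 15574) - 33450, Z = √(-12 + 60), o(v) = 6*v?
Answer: -1344/14221 - 768*√3/14221 ≈ -0.18805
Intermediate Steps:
Z = 4*√3 (Z = √48 = 4*√3 ≈ 6.9282)
T(q) = (q² + 6*q)² (T(q) = (q*q + 6*q)² = (q² + 6*q)²)
L = -42663 (L = -9213 - 33450 = -42663)
T(Z)/L = ((4*√3)²*(6 + 4*√3)²)/(-42663) = (48*(6 + 4*√3)²)*(-1/42663) = -16*(6 + 4*√3)²/14221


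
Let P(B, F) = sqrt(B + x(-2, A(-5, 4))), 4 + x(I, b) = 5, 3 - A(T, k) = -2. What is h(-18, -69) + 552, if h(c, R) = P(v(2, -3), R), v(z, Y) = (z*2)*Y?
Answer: 552 + I*sqrt(11) ≈ 552.0 + 3.3166*I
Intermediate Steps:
A(T, k) = 5 (A(T, k) = 3 - 1*(-2) = 3 + 2 = 5)
x(I, b) = 1 (x(I, b) = -4 + 5 = 1)
v(z, Y) = 2*Y*z (v(z, Y) = (2*z)*Y = 2*Y*z)
P(B, F) = sqrt(1 + B) (P(B, F) = sqrt(B + 1) = sqrt(1 + B))
h(c, R) = I*sqrt(11) (h(c, R) = sqrt(1 + 2*(-3)*2) = sqrt(1 - 12) = sqrt(-11) = I*sqrt(11))
h(-18, -69) + 552 = I*sqrt(11) + 552 = 552 + I*sqrt(11)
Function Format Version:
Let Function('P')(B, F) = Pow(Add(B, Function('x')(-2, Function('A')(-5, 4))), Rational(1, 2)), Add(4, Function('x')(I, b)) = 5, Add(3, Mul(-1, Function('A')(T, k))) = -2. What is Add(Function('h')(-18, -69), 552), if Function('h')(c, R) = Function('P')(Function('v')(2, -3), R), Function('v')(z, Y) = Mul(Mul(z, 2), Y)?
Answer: Add(552, Mul(I, Pow(11, Rational(1, 2)))) ≈ Add(552.00, Mul(3.3166, I))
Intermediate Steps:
Function('A')(T, k) = 5 (Function('A')(T, k) = Add(3, Mul(-1, -2)) = Add(3, 2) = 5)
Function('x')(I, b) = 1 (Function('x')(I, b) = Add(-4, 5) = 1)
Function('v')(z, Y) = Mul(2, Y, z) (Function('v')(z, Y) = Mul(Mul(2, z), Y) = Mul(2, Y, z))
Function('P')(B, F) = Pow(Add(1, B), Rational(1, 2)) (Function('P')(B, F) = Pow(Add(B, 1), Rational(1, 2)) = Pow(Add(1, B), Rational(1, 2)))
Function('h')(c, R) = Mul(I, Pow(11, Rational(1, 2))) (Function('h')(c, R) = Pow(Add(1, Mul(2, -3, 2)), Rational(1, 2)) = Pow(Add(1, -12), Rational(1, 2)) = Pow(-11, Rational(1, 2)) = Mul(I, Pow(11, Rational(1, 2))))
Add(Function('h')(-18, -69), 552) = Add(Mul(I, Pow(11, Rational(1, 2))), 552) = Add(552, Mul(I, Pow(11, Rational(1, 2))))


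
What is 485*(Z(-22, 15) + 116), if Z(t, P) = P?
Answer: 63535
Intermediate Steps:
485*(Z(-22, 15) + 116) = 485*(15 + 116) = 485*131 = 63535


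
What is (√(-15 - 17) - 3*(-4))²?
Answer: 112 + 96*I*√2 ≈ 112.0 + 135.76*I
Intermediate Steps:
(√(-15 - 17) - 3*(-4))² = (√(-32) + 12)² = (4*I*√2 + 12)² = (12 + 4*I*√2)²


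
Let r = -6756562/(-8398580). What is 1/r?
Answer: 4199290/3378281 ≈ 1.2430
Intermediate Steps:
r = 3378281/4199290 (r = -6756562*(-1/8398580) = 3378281/4199290 ≈ 0.80449)
1/r = 1/(3378281/4199290) = 4199290/3378281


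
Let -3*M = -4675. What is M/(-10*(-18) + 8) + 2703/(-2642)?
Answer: 5413429/745044 ≈ 7.2659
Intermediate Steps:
M = 4675/3 (M = -⅓*(-4675) = 4675/3 ≈ 1558.3)
M/(-10*(-18) + 8) + 2703/(-2642) = 4675/(3*(-10*(-18) + 8)) + 2703/(-2642) = 4675/(3*(180 + 8)) + 2703*(-1/2642) = (4675/3)/188 - 2703/2642 = (4675/3)*(1/188) - 2703/2642 = 4675/564 - 2703/2642 = 5413429/745044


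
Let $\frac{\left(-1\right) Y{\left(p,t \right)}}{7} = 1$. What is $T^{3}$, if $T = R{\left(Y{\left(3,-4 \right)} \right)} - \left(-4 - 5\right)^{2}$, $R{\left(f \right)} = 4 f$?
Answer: $-1295029$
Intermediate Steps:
$Y{\left(p,t \right)} = -7$ ($Y{\left(p,t \right)} = \left(-7\right) 1 = -7$)
$T = -109$ ($T = 4 \left(-7\right) - \left(-4 - 5\right)^{2} = -28 - \left(-9\right)^{2} = -28 - 81 = -109$)
$T^{3} = \left(-109\right)^{3} = -1295029$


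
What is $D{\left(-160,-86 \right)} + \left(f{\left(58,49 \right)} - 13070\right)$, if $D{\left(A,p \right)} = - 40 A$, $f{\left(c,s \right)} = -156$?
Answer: $-6826$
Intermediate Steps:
$D{\left(-160,-86 \right)} + \left(f{\left(58,49 \right)} - 13070\right) = \left(-40\right) \left(-160\right) - 13226 = 6400 - 13226 = -6826$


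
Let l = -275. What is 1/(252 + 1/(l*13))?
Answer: 3575/900899 ≈ 0.0039683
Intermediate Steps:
1/(252 + 1/(l*13)) = 1/(252 + 1/(-275*13)) = 1/(252 + 1/(-3575)) = 1/(252 - 1/3575) = 1/(900899/3575) = 3575/900899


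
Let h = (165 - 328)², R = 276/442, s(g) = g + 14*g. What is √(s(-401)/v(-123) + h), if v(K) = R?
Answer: √35837174/46 ≈ 130.14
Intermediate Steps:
s(g) = 15*g
R = 138/221 (R = 276*(1/442) = 138/221 ≈ 0.62443)
v(K) = 138/221
h = 26569 (h = (-163)² = 26569)
√(s(-401)/v(-123) + h) = √((15*(-401))/(138/221) + 26569) = √(-6015*221/138 + 26569) = √(-443105/46 + 26569) = √(779069/46) = √35837174/46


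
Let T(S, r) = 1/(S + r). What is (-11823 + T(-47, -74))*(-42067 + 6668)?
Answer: 50641243016/121 ≈ 4.1852e+8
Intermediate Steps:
(-11823 + T(-47, -74))*(-42067 + 6668) = (-11823 + 1/(-47 - 74))*(-42067 + 6668) = (-11823 + 1/(-121))*(-35399) = (-11823 - 1/121)*(-35399) = -1430584/121*(-35399) = 50641243016/121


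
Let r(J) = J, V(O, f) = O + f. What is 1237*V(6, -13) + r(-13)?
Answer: -8672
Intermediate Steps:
1237*V(6, -13) + r(-13) = 1237*(6 - 13) - 13 = 1237*(-7) - 13 = -8659 - 13 = -8672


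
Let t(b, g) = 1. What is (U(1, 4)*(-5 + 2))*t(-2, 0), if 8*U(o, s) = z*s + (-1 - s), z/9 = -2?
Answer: 231/8 ≈ 28.875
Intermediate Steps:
z = -18 (z = 9*(-2) = -18)
U(o, s) = -1/8 - 19*s/8 (U(o, s) = (-18*s + (-1 - s))/8 = (-1 - 19*s)/8 = -1/8 - 19*s/8)
(U(1, 4)*(-5 + 2))*t(-2, 0) = ((-1/8 - 19/8*4)*(-5 + 2))*1 = ((-1/8 - 19/2)*(-3))*1 = -77/8*(-3)*1 = (231/8)*1 = 231/8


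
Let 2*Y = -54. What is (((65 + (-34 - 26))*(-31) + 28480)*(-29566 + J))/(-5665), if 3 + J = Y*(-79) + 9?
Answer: 137135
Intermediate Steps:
Y = -27 (Y = (½)*(-54) = -27)
J = 2139 (J = -3 + (-27*(-79) + 9) = -3 + (2133 + 9) = -3 + 2142 = 2139)
(((65 + (-34 - 26))*(-31) + 28480)*(-29566 + J))/(-5665) = (((65 + (-34 - 26))*(-31) + 28480)*(-29566 + 2139))/(-5665) = (((65 - 60)*(-31) + 28480)*(-27427))*(-1/5665) = ((5*(-31) + 28480)*(-27427))*(-1/5665) = ((-155 + 28480)*(-27427))*(-1/5665) = (28325*(-27427))*(-1/5665) = -776869775*(-1/5665) = 137135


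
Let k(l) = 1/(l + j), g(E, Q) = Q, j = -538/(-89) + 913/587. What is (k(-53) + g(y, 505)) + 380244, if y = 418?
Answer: 903066517941/2371816 ≈ 3.8075e+5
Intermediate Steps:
j = 397063/52243 (j = -538*(-1/89) + 913*(1/587) = 538/89 + 913/587 = 397063/52243 ≈ 7.6003)
k(l) = 1/(397063/52243 + l) (k(l) = 1/(l + 397063/52243) = 1/(397063/52243 + l))
(k(-53) + g(y, 505)) + 380244 = (52243/(397063 + 52243*(-53)) + 505) + 380244 = (52243/(397063 - 2768879) + 505) + 380244 = (52243/(-2371816) + 505) + 380244 = (52243*(-1/2371816) + 505) + 380244 = (-52243/2371816 + 505) + 380244 = 1197714837/2371816 + 380244 = 903066517941/2371816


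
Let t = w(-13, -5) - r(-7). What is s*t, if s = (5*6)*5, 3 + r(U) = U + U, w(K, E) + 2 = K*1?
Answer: 300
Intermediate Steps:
w(K, E) = -2 + K (w(K, E) = -2 + K*1 = -2 + K)
r(U) = -3 + 2*U (r(U) = -3 + (U + U) = -3 + 2*U)
s = 150 (s = 30*5 = 150)
t = 2 (t = (-2 - 13) - (-3 + 2*(-7)) = -15 - (-3 - 14) = -15 - 1*(-17) = -15 + 17 = 2)
s*t = 150*2 = 300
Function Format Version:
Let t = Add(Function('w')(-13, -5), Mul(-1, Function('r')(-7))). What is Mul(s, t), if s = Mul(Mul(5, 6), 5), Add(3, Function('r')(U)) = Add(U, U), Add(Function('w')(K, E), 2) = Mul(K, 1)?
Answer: 300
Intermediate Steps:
Function('w')(K, E) = Add(-2, K) (Function('w')(K, E) = Add(-2, Mul(K, 1)) = Add(-2, K))
Function('r')(U) = Add(-3, Mul(2, U)) (Function('r')(U) = Add(-3, Add(U, U)) = Add(-3, Mul(2, U)))
s = 150 (s = Mul(30, 5) = 150)
t = 2 (t = Add(Add(-2, -13), Mul(-1, Add(-3, Mul(2, -7)))) = Add(-15, Mul(-1, Add(-3, -14))) = Add(-15, Mul(-1, -17)) = Add(-15, 17) = 2)
Mul(s, t) = Mul(150, 2) = 300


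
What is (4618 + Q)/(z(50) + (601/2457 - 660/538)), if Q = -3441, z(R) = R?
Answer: 777918141/32397509 ≈ 24.012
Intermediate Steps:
(4618 + Q)/(z(50) + (601/2457 - 660/538)) = (4618 - 3441)/(50 + (601/2457 - 660/538)) = 1177/(50 + (601*(1/2457) - 660*1/538)) = 1177/(50 + (601/2457 - 330/269)) = 1177/(50 - 649141/660933) = 1177/(32397509/660933) = 1177*(660933/32397509) = 777918141/32397509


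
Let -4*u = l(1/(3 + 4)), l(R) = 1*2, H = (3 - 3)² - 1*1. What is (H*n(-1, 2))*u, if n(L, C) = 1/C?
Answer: ¼ ≈ 0.25000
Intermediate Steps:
H = -1 (H = 0² - 1 = 0 - 1 = -1)
l(R) = 2
u = -½ (u = -¼*2 = -½ ≈ -0.50000)
(H*n(-1, 2))*u = -1/2*(-½) = -1*½*(-½) = -½*(-½) = ¼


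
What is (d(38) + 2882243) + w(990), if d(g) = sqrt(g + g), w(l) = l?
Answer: 2883233 + 2*sqrt(19) ≈ 2.8832e+6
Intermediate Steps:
d(g) = sqrt(2)*sqrt(g) (d(g) = sqrt(2*g) = sqrt(2)*sqrt(g))
(d(38) + 2882243) + w(990) = (sqrt(2)*sqrt(38) + 2882243) + 990 = (2*sqrt(19) + 2882243) + 990 = (2882243 + 2*sqrt(19)) + 990 = 2883233 + 2*sqrt(19)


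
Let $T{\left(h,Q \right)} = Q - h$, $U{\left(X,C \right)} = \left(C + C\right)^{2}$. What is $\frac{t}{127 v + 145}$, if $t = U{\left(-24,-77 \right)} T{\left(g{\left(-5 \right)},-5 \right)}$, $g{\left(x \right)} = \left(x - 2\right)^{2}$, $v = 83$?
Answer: $- \frac{213444}{1781} \approx -119.84$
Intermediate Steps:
$U{\left(X,C \right)} = 4 C^{2}$ ($U{\left(X,C \right)} = \left(2 C\right)^{2} = 4 C^{2}$)
$g{\left(x \right)} = \left(-2 + x\right)^{2}$
$t = -1280664$ ($t = 4 \left(-77\right)^{2} \left(-5 - \left(-2 - 5\right)^{2}\right) = 4 \cdot 5929 \left(-5 - \left(-7\right)^{2}\right) = 23716 \left(-5 - 49\right) = 23716 \left(-54\right) = -1280664$)
$\frac{t}{127 v + 145} = - \frac{1280664}{127 \cdot 83 + 145} = - \frac{1280664}{10541 + 145} = - \frac{1280664}{10686} = \left(-1280664\right) \frac{1}{10686} = - \frac{213444}{1781}$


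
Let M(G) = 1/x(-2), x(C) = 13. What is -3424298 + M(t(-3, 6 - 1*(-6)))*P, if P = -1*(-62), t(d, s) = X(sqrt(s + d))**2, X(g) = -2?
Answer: -44515812/13 ≈ -3.4243e+6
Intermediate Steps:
t(d, s) = 4 (t(d, s) = (-2)**2 = 4)
M(G) = 1/13
P = 62
-3424298 + M(t(-3, 6 - 1*(-6)))*P = -3424298 + (1/13)*62 = -3424298 + 62/13 = -44515812/13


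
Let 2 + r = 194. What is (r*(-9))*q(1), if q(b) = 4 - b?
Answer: -5184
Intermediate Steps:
r = 192 (r = -2 + 194 = 192)
(r*(-9))*q(1) = (192*(-9))*(4 - 1*1) = -1728*(4 - 1) = -1728*3 = -5184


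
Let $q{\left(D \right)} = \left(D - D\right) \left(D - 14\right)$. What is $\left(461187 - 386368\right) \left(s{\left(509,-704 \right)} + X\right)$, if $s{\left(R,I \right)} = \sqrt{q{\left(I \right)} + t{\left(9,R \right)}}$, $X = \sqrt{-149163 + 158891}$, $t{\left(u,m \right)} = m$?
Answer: $74819 \sqrt{509} + 1197104 \sqrt{38} \approx 9.0674 \cdot 10^{6}$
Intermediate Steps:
$q{\left(D \right)} = 0$ ($q{\left(D \right)} = 0 \left(-14 + D\right) = 0$)
$X = 16 \sqrt{38}$ ($X = \sqrt{9728} = 16 \sqrt{38} \approx 98.631$)
$s{\left(R,I \right)} = \sqrt{R}$ ($s{\left(R,I \right)} = \sqrt{0 + R} = \sqrt{R}$)
$\left(461187 - 386368\right) \left(s{\left(509,-704 \right)} + X\right) = \left(461187 - 386368\right) \left(\sqrt{509} + 16 \sqrt{38}\right) = 74819 \left(\sqrt{509} + 16 \sqrt{38}\right) = 74819 \sqrt{509} + 1197104 \sqrt{38}$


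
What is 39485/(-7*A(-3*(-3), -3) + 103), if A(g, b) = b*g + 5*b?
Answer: 39485/397 ≈ 99.458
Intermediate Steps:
A(g, b) = 5*b + b*g
39485/(-7*A(-3*(-3), -3) + 103) = 39485/(-(-21)*(5 - 3*(-3)) + 103) = 39485/(-(-21)*(5 + 9) + 103) = 39485/(-(-21)*14 + 103) = 39485/(-7*(-42) + 103) = 39485/(294 + 103) = 39485/397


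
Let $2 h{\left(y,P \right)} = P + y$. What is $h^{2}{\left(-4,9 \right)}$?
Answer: $\frac{25}{4} \approx 6.25$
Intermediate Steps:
$h{\left(y,P \right)} = \frac{P}{2} + \frac{y}{2}$ ($h{\left(y,P \right)} = \frac{P + y}{2} = \frac{P}{2} + \frac{y}{2}$)
$h^{2}{\left(-4,9 \right)} = \left(\frac{1}{2} \cdot 9 + \frac{1}{2} \left(-4\right)\right)^{2} = \left(\frac{9}{2} - 2\right)^{2} = \left(\frac{5}{2}\right)^{2} = \frac{25}{4}$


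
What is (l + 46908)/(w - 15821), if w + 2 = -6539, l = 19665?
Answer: -22191/7454 ≈ -2.9771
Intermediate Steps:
w = -6541 (w = -2 - 6539 = -6541)
(l + 46908)/(w - 15821) = (19665 + 46908)/(-6541 - 15821) = 66573/(-22362) = 66573*(-1/22362) = -22191/7454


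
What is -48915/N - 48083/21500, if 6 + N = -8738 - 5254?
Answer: 63101111/50159500 ≈ 1.2580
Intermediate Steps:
N = -13998 (N = -6 + (-8738 - 5254) = -6 - 13992 = -13998)
-48915/N - 48083/21500 = -48915/(-13998) - 48083/21500 = -48915*(-1/13998) - 48083*1/21500 = 16305/4666 - 48083/21500 = 63101111/50159500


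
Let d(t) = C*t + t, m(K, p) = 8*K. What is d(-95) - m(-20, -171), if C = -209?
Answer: 19920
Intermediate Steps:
d(t) = -208*t (d(t) = -209*t + t = -208*t)
d(-95) - m(-20, -171) = -208*(-95) - 8*(-20) = 19760 - 1*(-160) = 19760 + 160 = 19920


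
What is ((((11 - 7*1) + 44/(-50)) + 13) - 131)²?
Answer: 8248384/625 ≈ 13197.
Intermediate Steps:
((((11 - 7*1) + 44/(-50)) + 13) - 131)² = ((((11 - 7) + 44*(-1/50)) + 13) - 131)² = (((4 - 22/25) + 13) - 131)² = ((78/25 + 13) - 131)² = (403/25 - 131)² = (-2872/25)² = 8248384/625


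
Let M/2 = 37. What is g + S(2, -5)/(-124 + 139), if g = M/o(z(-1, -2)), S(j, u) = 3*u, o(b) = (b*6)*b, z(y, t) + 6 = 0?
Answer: -71/108 ≈ -0.65741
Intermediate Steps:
z(y, t) = -6 (z(y, t) = -6 + 0 = -6)
o(b) = 6*b² (o(b) = (6*b)*b = 6*b²)
M = 74 (M = 2*37 = 74)
g = 37/108 (g = 74/((6*(-6)²)) = 74/((6*36)) = 74/216 = 74*(1/216) = 37/108 ≈ 0.34259)
g + S(2, -5)/(-124 + 139) = 37/108 + (3*(-5))/(-124 + 139) = 37/108 - 15/15 = 37/108 - 15*1/15 = 37/108 - 1 = -71/108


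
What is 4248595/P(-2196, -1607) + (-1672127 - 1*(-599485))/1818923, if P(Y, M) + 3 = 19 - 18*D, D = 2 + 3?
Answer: -7727946538693/134600302 ≈ -57414.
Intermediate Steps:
D = 5
P(Y, M) = -74 (P(Y, M) = -3 + (19 - 18*5) = -3 + (19 - 90) = -3 - 71 = -74)
4248595/P(-2196, -1607) + (-1672127 - 1*(-599485))/1818923 = 4248595/(-74) + (-1672127 - 1*(-599485))/1818923 = 4248595*(-1/74) + (-1672127 + 599485)*(1/1818923) = -4248595/74 - 1072642*1/1818923 = -4248595/74 - 1072642/1818923 = -7727946538693/134600302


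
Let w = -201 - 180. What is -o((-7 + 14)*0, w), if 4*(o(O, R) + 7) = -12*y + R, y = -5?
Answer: 349/4 ≈ 87.250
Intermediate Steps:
w = -381
o(O, R) = 8 + R/4 (o(O, R) = -7 + (-12*(-5) + R)/4 = -7 + (60 + R)/4 = -7 + (15 + R/4) = 8 + R/4)
-o((-7 + 14)*0, w) = -(8 + (¼)*(-381)) = -(8 - 381/4) = -1*(-349/4) = 349/4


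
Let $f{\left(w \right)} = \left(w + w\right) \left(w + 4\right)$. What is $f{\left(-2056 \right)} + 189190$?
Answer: $8627014$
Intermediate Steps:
$f{\left(w \right)} = 2 w \left(4 + w\right)$
$f{\left(-2056 \right)} + 189190 = 2 \left(-2056\right) \left(4 - 2056\right) + 189190 = 2 \left(-2056\right) \left(-2052\right) + 189190 = 8437824 + 189190 = 8627014$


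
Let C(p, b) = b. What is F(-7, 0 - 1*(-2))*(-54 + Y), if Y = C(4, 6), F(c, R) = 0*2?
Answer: 0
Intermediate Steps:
F(c, R) = 0
Y = 6
F(-7, 0 - 1*(-2))*(-54 + Y) = 0*(-54 + 6) = 0*(-48) = 0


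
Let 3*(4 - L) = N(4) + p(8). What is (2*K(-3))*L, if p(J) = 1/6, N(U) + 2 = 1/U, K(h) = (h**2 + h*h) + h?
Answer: 815/6 ≈ 135.83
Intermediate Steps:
K(h) = h + 2*h**2 (K(h) = (h**2 + h**2) + h = 2*h**2 + h = h + 2*h**2)
N(U) = -2 + 1/U
p(J) = 1/6 (p(J) = 1*(1/6) = 1/6)
L = 163/36 (L = 4 - ((-2 + 1/4) + 1/6)/3 = 4 - (-7/4 + 1/6)/3 = 4 - 1/3*(-19/12) = 4 + 19/36 = 163/36 ≈ 4.5278)
(2*K(-3))*L = (2*(-3*(1 + 2*(-3))))*(163/36) = (2*(-3*(1 - 6)))*(163/36) = (2*(-3*(-5)))*(163/36) = (2*15)*(163/36) = 30*(163/36) = 815/6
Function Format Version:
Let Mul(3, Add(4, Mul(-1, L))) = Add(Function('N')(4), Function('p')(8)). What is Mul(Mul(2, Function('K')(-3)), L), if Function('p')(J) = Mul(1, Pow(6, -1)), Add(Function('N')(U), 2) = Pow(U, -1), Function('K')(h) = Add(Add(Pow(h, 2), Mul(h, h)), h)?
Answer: Rational(815, 6) ≈ 135.83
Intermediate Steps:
Function('K')(h) = Add(h, Mul(2, Pow(h, 2))) (Function('K')(h) = Add(Add(Pow(h, 2), Pow(h, 2)), h) = Add(Mul(2, Pow(h, 2)), h) = Add(h, Mul(2, Pow(h, 2))))
Function('N')(U) = Add(-2, Pow(U, -1))
Function('p')(J) = Rational(1, 6) (Function('p')(J) = Mul(1, Rational(1, 6)) = Rational(1, 6))
L = Rational(163, 36) (L = Add(4, Mul(Rational(-1, 3), Add(Add(-2, Pow(4, -1)), Rational(1, 6)))) = Add(4, Mul(Rational(-1, 3), Add(Add(-2, Rational(1, 4)), Rational(1, 6)))) = Add(4, Mul(Rational(-1, 3), Add(Rational(-7, 4), Rational(1, 6)))) = Add(4, Mul(Rational(-1, 3), Rational(-19, 12))) = Add(4, Rational(19, 36)) = Rational(163, 36) ≈ 4.5278)
Mul(Mul(2, Function('K')(-3)), L) = Mul(Mul(2, Mul(-3, Add(1, Mul(2, -3)))), Rational(163, 36)) = Mul(Mul(2, Mul(-3, Add(1, -6))), Rational(163, 36)) = Mul(Mul(2, Mul(-3, -5)), Rational(163, 36)) = Mul(Mul(2, 15), Rational(163, 36)) = Mul(30, Rational(163, 36)) = Rational(815, 6)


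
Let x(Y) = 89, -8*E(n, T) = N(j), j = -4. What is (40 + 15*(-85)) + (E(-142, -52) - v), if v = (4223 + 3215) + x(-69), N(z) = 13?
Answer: -70109/8 ≈ -8763.6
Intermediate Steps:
E(n, T) = -13/8 (E(n, T) = -⅛*13 = -13/8)
v = 7527 (v = (4223 + 3215) + 89 = 7438 + 89 = 7527)
(40 + 15*(-85)) + (E(-142, -52) - v) = (40 + 15*(-85)) + (-13/8 - 1*7527) = (40 - 1275) + (-13/8 - 7527) = -1235 - 60229/8 = -70109/8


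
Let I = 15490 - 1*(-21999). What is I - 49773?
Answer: -12284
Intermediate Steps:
I = 37489 (I = 15490 + 21999 = 37489)
I - 49773 = 37489 - 49773 = -12284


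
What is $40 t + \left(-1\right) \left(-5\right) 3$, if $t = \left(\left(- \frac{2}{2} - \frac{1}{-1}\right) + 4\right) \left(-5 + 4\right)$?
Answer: $-145$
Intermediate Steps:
$t = -4$ ($t = \left(\left(\left(-2\right) \frac{1}{2} - -1\right) + 4\right) \left(-1\right) = \left(\left(-1 + 1\right) + 4\right) \left(-1\right) = \left(0 + 4\right) \left(-1\right) = 4 \left(-1\right) = -4$)
$40 t + \left(-1\right) \left(-5\right) 3 = 40 \left(-4\right) + \left(-1\right) \left(-5\right) 3 = -160 + 5 \cdot 3 = -160 + 15 = -145$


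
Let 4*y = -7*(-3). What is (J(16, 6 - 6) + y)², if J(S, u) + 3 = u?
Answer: 81/16 ≈ 5.0625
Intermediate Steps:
J(S, u) = -3 + u
y = 21/4 (y = (-7*(-3))/4 = (¼)*21 = 21/4 ≈ 5.2500)
(J(16, 6 - 6) + y)² = ((-3 + (6 - 6)) + 21/4)² = ((-3 + 0) + 21/4)² = (-3 + 21/4)² = (9/4)² = 81/16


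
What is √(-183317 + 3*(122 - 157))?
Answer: I*√183422 ≈ 428.28*I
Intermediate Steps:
√(-183317 + 3*(122 - 157)) = √(-183317 + 3*(-35)) = √(-183317 - 105) = √(-183422) = I*√183422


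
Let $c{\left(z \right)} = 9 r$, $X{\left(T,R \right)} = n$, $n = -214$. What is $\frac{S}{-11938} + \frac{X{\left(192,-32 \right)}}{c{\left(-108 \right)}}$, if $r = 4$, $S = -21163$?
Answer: $- \frac{224108}{53721} \approx -4.1717$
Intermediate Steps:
$X{\left(T,R \right)} = -214$
$c{\left(z \right)} = 36$ ($c{\left(z \right)} = 9 \cdot 4 = 36$)
$\frac{S}{-11938} + \frac{X{\left(192,-32 \right)}}{c{\left(-108 \right)}} = - \frac{21163}{-11938} - \frac{214}{36} = \left(-21163\right) \left(- \frac{1}{11938}\right) - \frac{107}{18} = \frac{21163}{11938} - \frac{107}{18} = - \frac{224108}{53721}$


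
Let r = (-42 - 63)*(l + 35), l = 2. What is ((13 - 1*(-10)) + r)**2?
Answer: 14915044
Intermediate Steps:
r = -3885 (r = (-42 - 63)*(2 + 35) = -105*37 = -3885)
((13 - 1*(-10)) + r)**2 = ((13 - 1*(-10)) - 3885)**2 = ((13 + 10) - 3885)**2 = (23 - 3885)**2 = (-3862)**2 = 14915044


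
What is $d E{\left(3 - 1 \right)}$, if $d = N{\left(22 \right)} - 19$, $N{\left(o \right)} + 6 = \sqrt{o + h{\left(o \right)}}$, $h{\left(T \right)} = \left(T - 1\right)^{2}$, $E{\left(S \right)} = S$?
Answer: $-50 + 2 \sqrt{463} \approx -6.9651$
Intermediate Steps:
$h{\left(T \right)} = \left(-1 + T\right)^{2}$
$N{\left(o \right)} = -6 + \sqrt{o + \left(-1 + o\right)^{2}}$
$d = -25 + \sqrt{463}$ ($d = \left(-6 + \sqrt{22 + \left(-1 + 22\right)^{2}}\right) - 19 = \left(-6 + \sqrt{22 + 21^{2}}\right) - 19 = \left(-6 + \sqrt{22 + 441}\right) - 19 = \left(-6 + \sqrt{463}\right) - 19 = -25 + \sqrt{463} \approx -3.4826$)
$d E{\left(3 - 1 \right)} = \left(-25 + \sqrt{463}\right) \left(3 - 1\right) = \left(-25 + \sqrt{463}\right) 2 = -50 + 2 \sqrt{463}$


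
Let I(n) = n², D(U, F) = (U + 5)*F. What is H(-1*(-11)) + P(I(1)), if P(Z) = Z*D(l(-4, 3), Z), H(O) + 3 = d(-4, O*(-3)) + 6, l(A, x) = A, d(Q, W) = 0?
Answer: 4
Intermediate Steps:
H(O) = 3 (H(O) = -3 + (0 + 6) = -3 + 6 = 3)
D(U, F) = F*(5 + U) (D(U, F) = (5 + U)*F = F*(5 + U))
P(Z) = Z² (P(Z) = Z*(Z*(5 - 4)) = Z*(Z*1) = Z*Z = Z²)
H(-1*(-11)) + P(I(1)) = 3 + (1²)² = 3 + 1² = 3 + 1 = 4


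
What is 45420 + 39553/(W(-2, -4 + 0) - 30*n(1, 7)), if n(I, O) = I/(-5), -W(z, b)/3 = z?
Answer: 584593/12 ≈ 48716.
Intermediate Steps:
W(z, b) = -3*z
n(I, O) = -I/5 (n(I, O) = I*(-⅕) = -I/5)
45420 + 39553/(W(-2, -4 + 0) - 30*n(1, 7)) = 45420 + 39553/(-3*(-2) - (-6)) = 45420 + 39553/(6 - 30*(-⅕)) = 45420 + 39553/(6 + 6) = 45420 + 39553/12 = 584593/12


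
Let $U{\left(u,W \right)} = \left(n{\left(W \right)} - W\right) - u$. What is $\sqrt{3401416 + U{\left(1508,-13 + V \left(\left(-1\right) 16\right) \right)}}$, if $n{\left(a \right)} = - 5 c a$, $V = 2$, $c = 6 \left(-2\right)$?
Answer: $\sqrt{3397253} \approx 1843.2$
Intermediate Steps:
$c = -12$
$n{\left(a \right)} = 60 a$ ($n{\left(a \right)} = \left(-5\right) \left(-12\right) a = 60 a$)
$U{\left(u,W \right)} = - u + 59 W$ ($U{\left(u,W \right)} = \left(60 W - W\right) - u = 59 W - u = - u + 59 W$)
$\sqrt{3401416 + U{\left(1508,-13 + V \left(\left(-1\right) 16\right) \right)}} = \sqrt{3401416 + \left(\left(-1\right) 1508 + 59 \left(-13 + 2 \left(\left(-1\right) 16\right)\right)\right)} = \sqrt{3401416 + \left(-1508 + 59 \left(-13 + 2 \left(-16\right)\right)\right)} = \sqrt{3401416 + \left(-1508 + 59 \left(-13 - 32\right)\right)} = \sqrt{3401416 + \left(-1508 + 59 \left(-45\right)\right)} = \sqrt{3401416 - 4163} = \sqrt{3397253}$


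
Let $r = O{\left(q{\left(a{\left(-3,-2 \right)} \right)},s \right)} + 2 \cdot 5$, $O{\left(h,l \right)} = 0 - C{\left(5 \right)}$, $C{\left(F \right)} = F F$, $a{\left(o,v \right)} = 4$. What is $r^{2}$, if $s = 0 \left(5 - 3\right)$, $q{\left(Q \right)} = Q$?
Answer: $225$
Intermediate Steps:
$C{\left(F \right)} = F^{2}$
$s = 0$ ($s = 0 \cdot 2 = 0$)
$O{\left(h,l \right)} = -25$ ($O{\left(h,l \right)} = 0 - 5^{2} = 0 - 25 = -25$)
$r = -15$ ($r = -25 + 2 \cdot 5 = -25 + 10 = -15$)
$r^{2} = \left(-15\right)^{2} = 225$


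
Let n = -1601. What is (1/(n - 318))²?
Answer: 1/3682561 ≈ 2.7155e-7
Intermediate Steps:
(1/(n - 318))² = (1/(-1601 - 318))² = (1/(-1919))² = (-1/1919)² = 1/3682561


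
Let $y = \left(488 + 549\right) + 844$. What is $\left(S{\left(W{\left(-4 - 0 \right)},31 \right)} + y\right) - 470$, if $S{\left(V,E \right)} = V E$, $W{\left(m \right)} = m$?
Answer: $1287$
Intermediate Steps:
$y = 1881$ ($y = 1037 + 844 = 1881$)
$S{\left(V,E \right)} = E V$
$\left(S{\left(W{\left(-4 - 0 \right)},31 \right)} + y\right) - 470 = \left(31 \left(-4 - 0\right) + 1881\right) - 470 = \left(31 \left(-4 + 0\right) + 1881\right) - 470 = \left(31 \left(-4\right) + 1881\right) - 470 = \left(-124 + 1881\right) - 470 = 1757 - 470 = 1287$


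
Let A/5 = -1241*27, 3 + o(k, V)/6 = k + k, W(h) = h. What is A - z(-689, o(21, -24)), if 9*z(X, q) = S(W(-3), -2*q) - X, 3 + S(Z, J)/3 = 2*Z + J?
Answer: -1507073/9 ≈ -1.6745e+5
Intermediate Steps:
S(Z, J) = -9 + 3*J + 6*Z (S(Z, J) = -9 + 3*(2*Z + J) = -9 + 3*(J + 2*Z) = -9 + (3*J + 6*Z) = -9 + 3*J + 6*Z)
o(k, V) = -18 + 12*k (o(k, V) = -18 + 6*(k + k) = -18 + 6*(2*k) = -18 + 12*k)
z(X, q) = -3 - 2*q/3 - X/9 (z(X, q) = ((-9 + 3*(-2*q) + 6*(-3)) - X)/9 = ((-9 - 6*q - 18) - X)/9 = ((-27 - 6*q) - X)/9 = (-27 - X - 6*q)/9 = -3 - 2*q/3 - X/9)
A = -167535 (A = 5*(-1241*27) = 5*(-33507) = -167535)
A - z(-689, o(21, -24)) = -167535 - (-3 - 2*(-18 + 12*21)/3 - ⅑*(-689)) = -167535 - (-3 - 2*(-18 + 252)/3 + 689/9) = -167535 - (-3 - ⅔*234 + 689/9) = -167535 - (-3 - 156 + 689/9) = -167535 - 1*(-742/9) = -167535 + 742/9 = -1507073/9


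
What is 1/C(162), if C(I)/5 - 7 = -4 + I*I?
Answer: 1/131235 ≈ 7.6199e-6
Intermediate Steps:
C(I) = 15 + 5*I**2 (C(I) = 35 + 5*(-4 + I*I) = 35 + 5*(-4 + I**2) = 35 + (-20 + 5*I**2) = 15 + 5*I**2)
1/C(162) = 1/(15 + 5*162**2) = 1/(15 + 5*26244) = 1/(15 + 131220) = 1/131235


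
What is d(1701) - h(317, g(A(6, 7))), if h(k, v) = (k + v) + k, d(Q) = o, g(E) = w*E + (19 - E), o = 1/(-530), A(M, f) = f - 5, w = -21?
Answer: -322771/530 ≈ -609.00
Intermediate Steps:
A(M, f) = -5 + f
o = -1/530 ≈ -0.0018868
g(E) = 19 - 22*E (g(E) = -21*E + (19 - E) = 19 - 22*E)
d(Q) = -1/530
h(k, v) = v + 2*k
d(1701) - h(317, g(A(6, 7))) = -1/530 - ((19 - 22*(-5 + 7)) + 2*317) = -1/530 - ((19 - 22*2) + 634) = -1/530 - ((19 - 44) + 634) = -1/530 - (-25 + 634) = -1/530 - 1*609 = -1/530 - 609 = -322771/530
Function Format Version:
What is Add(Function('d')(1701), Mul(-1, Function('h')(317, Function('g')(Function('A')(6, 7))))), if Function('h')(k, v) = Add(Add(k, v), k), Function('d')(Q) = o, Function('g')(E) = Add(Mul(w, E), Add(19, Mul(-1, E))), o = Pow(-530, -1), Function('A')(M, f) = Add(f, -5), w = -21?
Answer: Rational(-322771, 530) ≈ -609.00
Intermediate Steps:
Function('A')(M, f) = Add(-5, f)
o = Rational(-1, 530) ≈ -0.0018868
Function('g')(E) = Add(19, Mul(-22, E)) (Function('g')(E) = Add(Mul(-21, E), Add(19, Mul(-1, E))) = Add(19, Mul(-22, E)))
Function('d')(Q) = Rational(-1, 530)
Function('h')(k, v) = Add(v, Mul(2, k))
Add(Function('d')(1701), Mul(-1, Function('h')(317, Function('g')(Function('A')(6, 7))))) = Add(Rational(-1, 530), Mul(-1, Add(Add(19, Mul(-22, Add(-5, 7))), Mul(2, 317)))) = Add(Rational(-1, 530), Mul(-1, Add(Add(19, Mul(-22, 2)), 634))) = Add(Rational(-1, 530), Mul(-1, Add(Add(19, -44), 634))) = Add(Rational(-1, 530), Mul(-1, Add(-25, 634))) = Add(Rational(-1, 530), Mul(-1, 609)) = Add(Rational(-1, 530), -609) = Rational(-322771, 530)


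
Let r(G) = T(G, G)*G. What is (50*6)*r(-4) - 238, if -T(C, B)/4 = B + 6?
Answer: 9362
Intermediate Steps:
T(C, B) = -24 - 4*B (T(C, B) = -4*(B + 6) = -4*(6 + B) = -24 - 4*B)
r(G) = G*(-24 - 4*G) (r(G) = (-24 - 4*G)*G = G*(-24 - 4*G))
(50*6)*r(-4) - 238 = (50*6)*(-4*(-4)*(6 - 4)) - 238 = 300*(-4*(-4)*2) - 238 = 300*32 - 238 = 9600 - 238 = 9362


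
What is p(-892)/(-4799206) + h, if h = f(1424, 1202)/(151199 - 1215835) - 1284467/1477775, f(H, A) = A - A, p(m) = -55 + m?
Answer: -6163022280277/7092146646650 ≈ -0.86899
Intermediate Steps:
f(H, A) = 0
h = -1284467/1477775 (h = 0/(151199 - 1215835) - 1284467/1477775 = 0/(-1064636) - 1284467*1/1477775 = 0*(-1/1064636) - 1284467/1477775 = 0 - 1284467/1477775 = -1284467/1477775 ≈ -0.86919)
p(-892)/(-4799206) + h = (-55 - 892)/(-4799206) - 1284467/1477775 = -947*(-1/4799206) - 1284467/1477775 = 947/4799206 - 1284467/1477775 = -6163022280277/7092146646650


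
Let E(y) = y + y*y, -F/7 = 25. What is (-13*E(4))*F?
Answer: 45500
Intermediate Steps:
F = -175 (F = -7*25 = -175)
E(y) = y + y²
(-13*E(4))*F = -52*(1 + 4)*(-175) = -52*5*(-175) = -13*20*(-175) = -260*(-175) = 45500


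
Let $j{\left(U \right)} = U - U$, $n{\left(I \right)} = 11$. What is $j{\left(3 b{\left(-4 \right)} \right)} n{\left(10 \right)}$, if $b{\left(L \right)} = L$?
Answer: $0$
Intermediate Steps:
$j{\left(U \right)} = 0$
$j{\left(3 b{\left(-4 \right)} \right)} n{\left(10 \right)} = 0 \cdot 11 = 0$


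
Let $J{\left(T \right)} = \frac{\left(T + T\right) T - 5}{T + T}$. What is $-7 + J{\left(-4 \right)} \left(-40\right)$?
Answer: $128$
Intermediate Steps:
$J{\left(T \right)} = \frac{-5 + 2 T^{2}}{2 T}$ ($J{\left(T \right)} = \frac{2 T T - 5}{2 T} = \left(2 T^{2} - 5\right) \frac{1}{2 T} = \left(-5 + 2 T^{2}\right) \frac{1}{2 T} = \frac{-5 + 2 T^{2}}{2 T}$)
$-7 + J{\left(-4 \right)} \left(-40\right) = -7 + \left(-4 - \frac{5}{2 \left(-4\right)}\right) \left(-40\right) = -7 + \left(-4 - - \frac{5}{8}\right) \left(-40\right) = -7 + \left(-4 + \frac{5}{8}\right) \left(-40\right) = -7 - -135 = -7 + 135 = 128$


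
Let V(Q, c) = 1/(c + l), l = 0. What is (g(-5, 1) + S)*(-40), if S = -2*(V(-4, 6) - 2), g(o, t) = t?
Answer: -560/3 ≈ -186.67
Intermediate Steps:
V(Q, c) = 1/c (V(Q, c) = 1/(c + 0) = 1/c)
S = 11/3 (S = -2*(1/6 - 2) = -2*(⅙ - 2) = -2*(-11/6) = 11/3 ≈ 3.6667)
(g(-5, 1) + S)*(-40) = (1 + 11/3)*(-40) = (14/3)*(-40) = -560/3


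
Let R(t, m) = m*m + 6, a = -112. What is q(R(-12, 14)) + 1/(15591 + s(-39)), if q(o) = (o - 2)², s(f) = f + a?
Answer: 617600001/15440 ≈ 40000.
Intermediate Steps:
R(t, m) = 6 + m² (R(t, m) = m² + 6 = 6 + m²)
s(f) = -112 + f (s(f) = f - 112 = -112 + f)
q(o) = (-2 + o)²
q(R(-12, 14)) + 1/(15591 + s(-39)) = (-2 + (6 + 14²))² + 1/(15591 + (-112 - 39)) = (-2 + (6 + 196))² + 1/(15591 - 151) = (-2 + 202)² + 1/15440 = 200² + 1/15440 = 40000 + 1/15440 = 617600001/15440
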